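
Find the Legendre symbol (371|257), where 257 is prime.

First reduce: 371 ≡ 114 (mod 257).
Pull out 2: since 257 ≡ 1 (mod 8), (2/257) = +1.
Reciprocity: 57 ≡ 1 and 257 ≡ 1 (mod 4), so (57/257) = +(257/57).
Reduce top mod 57: now compute (29/57).
Reciprocity: 29 ≡ 1 and 57 ≡ 1 (mod 4), so (29/57) = +(57/29).
Reduce top mod 29: now compute (28/29).
Pull out 2^2: since 29 ≡ 5 (mod 8), (2/29) = -1, so (2/29)^2 = +1.
Reciprocity: 7 ≡ 3 and 29 ≡ 1 (mod 4), so (7/29) = +(29/7).
Reduce top mod 7: now compute (1/7).
Reached (1/7) = 1. Collecting the sign flips along the way, the symbol is +1.

1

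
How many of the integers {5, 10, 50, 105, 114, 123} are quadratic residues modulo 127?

(5/127) = -1 → non-residue.
(10/127) = -1 → non-residue.
(50/127) = +1 → QR.
(105/127) = -1 → non-residue.
(114/127) = -1 → non-residue.
(123/127) = -1 → non-residue.
Total quadratic residues among the 6: 1.

1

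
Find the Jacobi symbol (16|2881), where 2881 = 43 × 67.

Pull out 2^4: since 2881 ≡ 1 (mod 8), (2/2881) = +1, so (2/2881)^4 = +1.
Reached (1/2881) = 1. Collecting the sign flips along the way, the symbol is +1.

1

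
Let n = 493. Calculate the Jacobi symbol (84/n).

-1

Pull out 2^2: since 493 ≡ 5 (mod 8), (2/493) = -1, so (2/493)^2 = +1.
Reciprocity: 21 ≡ 1 and 493 ≡ 1 (mod 4), so (21/493) = +(493/21).
Reduce top mod 21: now compute (10/21).
Pull out 2: since 21 ≡ 5 (mod 8), (2/21) = -1.
Reciprocity: 5 ≡ 1 and 21 ≡ 1 (mod 4), so (5/21) = +(21/5).
Reduce top mod 5: now compute (1/5).
Reached (1/5) = 1. Collecting the sign flips along the way, the symbol is -1.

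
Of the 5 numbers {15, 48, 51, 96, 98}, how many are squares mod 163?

(15/163) = +1 → QR.
(48/163) = -1 → non-residue.
(51/163) = +1 → QR.
(96/163) = +1 → QR.
(98/163) = -1 → non-residue.
Total quadratic residues among the 5: 3.

3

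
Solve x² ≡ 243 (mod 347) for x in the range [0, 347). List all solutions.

Since 347 ≡ 3 (mod 4), a square root of 243 is 243^((347+1)/4) = 243^87 mod 347.
Repeated squaring: 243^2≡59, 243^4≡11, 243^8≡121, 243^16≡67, 243^32≡325, 243^64≡137 (mod 347).
243^87 = 243^(64+16+4+2+1) ≡ 161 (mod 347).
Check: 161² = 25921 ≡ 243 (mod 347). The two roots are 161 and 186.

161, 186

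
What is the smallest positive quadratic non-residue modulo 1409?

(2/1409) = +1, so 2 is a residue.
(3/1409) = −1, so 3 is the smallest positive non-residue mod 1409.

3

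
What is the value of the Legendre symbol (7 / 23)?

-1

Reciprocity: 7 ≡ 3 and 23 ≡ 3 (mod 4), so (7/23) = −(23/7).
Reduce top mod 7: now compute (2/7).
Pull out 2: since 7 ≡ 7 (mod 8), (2/7) = +1.
Reached (1/7) = 1. Collecting the sign flips along the way, the symbol is -1.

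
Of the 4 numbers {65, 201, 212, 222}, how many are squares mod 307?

(65/307) = +1 → QR.
(201/307) = +1 → QR.
(212/307) = +1 → QR.
(222/307) = +1 → QR.
Total quadratic residues among the 4: 4.

4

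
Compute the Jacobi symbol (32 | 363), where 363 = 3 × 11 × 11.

-1

Pull out 2^5: since 363 ≡ 3 (mod 8), (2/363) = -1, so (2/363)^5 = -1.
Reached (1/363) = 1. Collecting the sign flips along the way, the symbol is -1.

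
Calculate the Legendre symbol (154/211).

1

Pull out 2: since 211 ≡ 3 (mod 8), (2/211) = -1.
Reciprocity: 77 ≡ 1 and 211 ≡ 3 (mod 4), so (77/211) = +(211/77).
Reduce top mod 77: now compute (57/77).
Reciprocity: 57 ≡ 1 and 77 ≡ 1 (mod 4), so (57/77) = +(77/57).
Reduce top mod 57: now compute (20/57).
Pull out 2^2: since 57 ≡ 1 (mod 8), (2/57) = +1, so (2/57)^2 = +1.
Reciprocity: 5 ≡ 1 and 57 ≡ 1 (mod 4), so (5/57) = +(57/5).
Reduce top mod 5: now compute (2/5).
Pull out 2: since 5 ≡ 5 (mod 8), (2/5) = -1.
Reached (1/5) = 1. Collecting the sign flips along the way, the symbol is +1.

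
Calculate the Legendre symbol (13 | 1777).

1

Reciprocity: 13 ≡ 1 and 1777 ≡ 1 (mod 4), so (13/1777) = +(1777/13).
Reduce top mod 13: now compute (9/13).
Reciprocity: 9 ≡ 1 and 13 ≡ 1 (mod 4), so (9/13) = +(13/9).
Reduce top mod 9: now compute (4/9).
Pull out 2^2: since 9 ≡ 1 (mod 8), (2/9) = +1, so (2/9)^2 = +1.
Reached (1/9) = 1. Collecting the sign flips along the way, the symbol is +1.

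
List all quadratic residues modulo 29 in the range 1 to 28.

1,4,5,6,7,9,13,16,20,22,23,24,25,28

Square k = 1,…,14 (k and 29−k give the same square):
1²=1, 2²=4, 3²=9, 4²=16, 5²=25, 6²≡7, 7²≡20, 8²≡6, 9²≡23, 10²≡13, 11²≡5, 12²≡28, 13²≡24, 14²≡22 (mod 29).
So the quadratic residues mod 29 are {1, 4, 5, 6, 7, 9, 13, 16, 20, 22, 23, 24, 25, 28}.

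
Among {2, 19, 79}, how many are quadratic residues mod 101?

2

(2/101) = -1 → non-residue.
(19/101) = +1 → QR.
(79/101) = +1 → QR.
Total quadratic residues among the 3: 2.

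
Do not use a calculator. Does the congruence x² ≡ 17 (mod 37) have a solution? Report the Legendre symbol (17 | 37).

-1

Euler's criterion: (17/37) ≡ 17^18 (mod 37).
17^2 ≡ 30 (mod 37)
17^4 ≡ 12 (mod 37)
17^8 ≡ 33 (mod 37)
17^16 ≡ 16 (mod 37)
17^18 = 17^(16+2) ≡ 36 (mod 37).
Result is 36 ≡ −1, so (17/37) = −1.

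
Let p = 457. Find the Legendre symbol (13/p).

Reciprocity: 13 ≡ 1 and 457 ≡ 1 (mod 4), so (13/457) = +(457/13).
Reduce top mod 13: now compute (2/13).
Pull out 2: since 13 ≡ 5 (mod 8), (2/13) = -1.
Reached (1/13) = 1. Collecting the sign flips along the way, the symbol is -1.

-1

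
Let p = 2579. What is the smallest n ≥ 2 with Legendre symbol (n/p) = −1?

(2/2579) = −1, so 2 is the smallest positive non-residue mod 2579.

2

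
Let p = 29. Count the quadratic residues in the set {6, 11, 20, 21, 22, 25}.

(6/29) = +1 → QR.
(11/29) = -1 → non-residue.
(20/29) = +1 → QR.
(21/29) = -1 → non-residue.
(22/29) = +1 → QR.
(25/29) = +1 → QR.
Total quadratic residues among the 6: 4.

4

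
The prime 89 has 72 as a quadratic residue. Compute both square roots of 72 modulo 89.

89 ≡ 1 (mod 4), so we find a root by search.
Trying successive values, 28² = 784 ≡ 72 (mod 89). The other root is 89 − 28 = 61.

28, 61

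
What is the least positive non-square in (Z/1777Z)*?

(2/1777) = +1, so 2 is a residue.
(3/1777) = +1, so 3 is a residue.
(4/1777) = +1, so 4 is a residue.
(5/1777) = −1, so 5 is the smallest positive non-residue mod 1777.

5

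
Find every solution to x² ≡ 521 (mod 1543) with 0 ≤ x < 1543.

Since 1543 ≡ 3 (mod 4), a square root of 521 is 521^((1543+1)/4) = 521^386 mod 1543.
Repeated squaring: 521^2≡1416, 521^4≡699, 521^8≡1013, 521^16≡74, 521^32≡847, 521^64≡1457, 521^128≡1224, 521^256≡1466 (mod 1543).
521^386 = 521^(256+128+2) ≡ 445 (mod 1543).
Check: 445² = 198025 ≡ 521 (mod 1543). The two roots are 445 and 1098.

445, 1098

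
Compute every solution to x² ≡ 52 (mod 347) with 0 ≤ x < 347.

112, 235

Since 347 ≡ 3 (mod 4), a square root of 52 is 52^((347+1)/4) = 52^87 mod 347.
Repeated squaring: 52^2≡275, 52^4≡326, 52^8≡94, 52^16≡161, 52^32≡243, 52^64≡59 (mod 347).
52^87 = 52^(64+16+4+2+1) ≡ 235 (mod 347).
Check: 235² = 55225 ≡ 52 (mod 347). The two roots are 112 and 235.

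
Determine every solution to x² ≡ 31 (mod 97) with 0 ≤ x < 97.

97 ≡ 1 (mod 4), so we find a root by search.
Trying successive values, 15² = 225 ≡ 31 (mod 97). The other root is 97 − 15 = 82.

15, 82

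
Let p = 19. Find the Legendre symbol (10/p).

Pull out 2: since 19 ≡ 3 (mod 8), (2/19) = -1.
Reciprocity: 5 ≡ 1 and 19 ≡ 3 (mod 4), so (5/19) = +(19/5).
Reduce top mod 5: now compute (4/5).
Pull out 2^2: since 5 ≡ 5 (mod 8), (2/5) = -1, so (2/5)^2 = +1.
Reached (1/5) = 1. Collecting the sign flips along the way, the symbol is -1.

-1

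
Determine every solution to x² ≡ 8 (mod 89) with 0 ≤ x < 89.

89 ≡ 1 (mod 4), so we find a root by search.
Trying successive values, 39² = 1521 ≡ 8 (mod 89). The other root is 89 − 39 = 50.

39, 50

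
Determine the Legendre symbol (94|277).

-1

Pull out 2: since 277 ≡ 5 (mod 8), (2/277) = -1.
Reciprocity: 47 ≡ 3 and 277 ≡ 1 (mod 4), so (47/277) = +(277/47).
Reduce top mod 47: now compute (42/47).
Pull out 2: since 47 ≡ 7 (mod 8), (2/47) = +1.
Reciprocity: 21 ≡ 1 and 47 ≡ 3 (mod 4), so (21/47) = +(47/21).
Reduce top mod 21: now compute (5/21).
Reciprocity: 5 ≡ 1 and 21 ≡ 1 (mod 4), so (5/21) = +(21/5).
Reduce top mod 5: now compute (1/5).
Reached (1/5) = 1. Collecting the sign flips along the way, the symbol is -1.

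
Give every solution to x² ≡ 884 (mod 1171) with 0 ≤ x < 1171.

Since 1171 ≡ 3 (mod 4), a square root of 884 is 884^((1171+1)/4) = 884^293 mod 1171.
Repeated squaring: 884^2≡399, 884^4≡1116, 884^8≡683, 884^16≡431, 884^32≡743, 884^64≡508, 884^128≡444, 884^256≡408 (mod 1171).
884^293 = 884^(256+32+4+1) ≡ 480 (mod 1171).
Check: 480² = 230400 ≡ 884 (mod 1171). The two roots are 480 and 691.

480, 691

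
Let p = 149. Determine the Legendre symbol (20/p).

Euler's criterion: (20/149) ≡ 20^74 (mod 149).
20^2 ≡ 102 (mod 149)
20^4 ≡ 123 (mod 149)
20^8 ≡ 80 (mod 149)
20^16 ≡ 142 (mod 149)
20^32 ≡ 49 (mod 149)
20^64 ≡ 17 (mod 149)
20^74 = 20^(64+8+2) ≡ 1 (mod 149).
Result is 1, so (20/149) = 1.

1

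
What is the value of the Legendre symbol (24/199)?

Pull out 2^3: since 199 ≡ 7 (mod 8), (2/199) = +1, so (2/199)^3 = +1.
Reciprocity: 3 ≡ 3 and 199 ≡ 3 (mod 4), so (3/199) = −(199/3).
Reduce top mod 3: now compute (1/3).
Reached (1/3) = 1. Collecting the sign flips along the way, the symbol is -1.

-1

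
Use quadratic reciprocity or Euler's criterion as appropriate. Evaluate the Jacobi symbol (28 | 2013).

1

Pull out 2^2: since 2013 ≡ 5 (mod 8), (2/2013) = -1, so (2/2013)^2 = +1.
Reciprocity: 7 ≡ 3 and 2013 ≡ 1 (mod 4), so (7/2013) = +(2013/7).
Reduce top mod 7: now compute (4/7).
Pull out 2^2: since 7 ≡ 7 (mod 8), (2/7) = +1, so (2/7)^2 = +1.
Reached (1/7) = 1. Collecting the sign flips along the way, the symbol is +1.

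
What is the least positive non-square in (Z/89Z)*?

3

(2/89) = +1, so 2 is a residue.
(3/89) = −1, so 3 is the smallest positive non-residue mod 89.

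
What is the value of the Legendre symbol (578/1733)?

-1

Pull out 2: since 1733 ≡ 5 (mod 8), (2/1733) = -1.
Reciprocity: 289 ≡ 1 and 1733 ≡ 1 (mod 4), so (289/1733) = +(1733/289).
Reduce top mod 289: now compute (288/289).
Pull out 2^5: since 289 ≡ 1 (mod 8), (2/289) = +1, so (2/289)^5 = +1.
Reciprocity: 9 ≡ 1 and 289 ≡ 1 (mod 4), so (9/289) = +(289/9).
Reduce top mod 9: now compute (1/9).
Reached (1/9) = 1. Collecting the sign flips along the way, the symbol is -1.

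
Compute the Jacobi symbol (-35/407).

-1

First reduce: -35 ≡ 372 (mod 407).
Pull out 2^2: since 407 ≡ 7 (mod 8), (2/407) = +1, so (2/407)^2 = +1.
Reciprocity: 93 ≡ 1 and 407 ≡ 3 (mod 4), so (93/407) = +(407/93).
Reduce top mod 93: now compute (35/93).
Reciprocity: 35 ≡ 3 and 93 ≡ 1 (mod 4), so (35/93) = +(93/35).
Reduce top mod 35: now compute (23/35).
Reciprocity: 23 ≡ 3 and 35 ≡ 3 (mod 4), so (23/35) = −(35/23).
Reduce top mod 23: now compute (12/23).
Pull out 2^2: since 23 ≡ 7 (mod 8), (2/23) = +1, so (2/23)^2 = +1.
Reciprocity: 3 ≡ 3 and 23 ≡ 3 (mod 4), so (3/23) = −(23/3).
Reduce top mod 3: now compute (2/3).
Pull out 2: since 3 ≡ 3 (mod 8), (2/3) = -1.
Reached (1/3) = 1. Collecting the sign flips along the way, the symbol is -1.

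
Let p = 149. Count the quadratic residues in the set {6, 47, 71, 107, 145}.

4

(6/149) = +1 → QR.
(47/149) = +1 → QR.
(71/149) = -1 → non-residue.
(107/149) = +1 → QR.
(145/149) = +1 → QR.
Total quadratic residues among the 5: 4.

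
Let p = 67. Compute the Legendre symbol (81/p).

Euler's criterion: (81/67) ≡ 14^33 (mod 67).
14^2 ≡ 62 (mod 67)
14^4 ≡ 25 (mod 67)
14^8 ≡ 22 (mod 67)
14^16 ≡ 15 (mod 67)
14^32 ≡ 24 (mod 67)
14^33 = 14^(32+1) ≡ 1 (mod 67).
Result is 1, so (81/67) = 1.

1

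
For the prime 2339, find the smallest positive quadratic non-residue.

2

(2/2339) = −1, so 2 is the smallest positive non-residue mod 2339.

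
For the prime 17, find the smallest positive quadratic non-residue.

3

(2/17) = +1, so 2 is a residue.
(3/17) = −1, so 3 is the smallest positive non-residue mod 17.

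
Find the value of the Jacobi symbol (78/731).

Pull out 2: since 731 ≡ 3 (mod 8), (2/731) = -1.
Reciprocity: 39 ≡ 3 and 731 ≡ 3 (mod 4), so (39/731) = −(731/39).
Reduce top mod 39: now compute (29/39).
Reciprocity: 29 ≡ 1 and 39 ≡ 3 (mod 4), so (29/39) = +(39/29).
Reduce top mod 29: now compute (10/29).
Pull out 2: since 29 ≡ 5 (mod 8), (2/29) = -1.
Reciprocity: 5 ≡ 1 and 29 ≡ 1 (mod 4), so (5/29) = +(29/5).
Reduce top mod 5: now compute (4/5).
Pull out 2^2: since 5 ≡ 5 (mod 8), (2/5) = -1, so (2/5)^2 = +1.
Reached (1/5) = 1. Collecting the sign flips along the way, the symbol is -1.

-1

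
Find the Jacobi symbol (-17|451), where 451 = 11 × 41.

First reduce: -17 ≡ 434 (mod 451).
Pull out 2: since 451 ≡ 3 (mod 8), (2/451) = -1.
Reciprocity: 217 ≡ 1 and 451 ≡ 3 (mod 4), so (217/451) = +(451/217).
Reduce top mod 217: now compute (17/217).
Reciprocity: 17 ≡ 1 and 217 ≡ 1 (mod 4), so (17/217) = +(217/17).
Reduce top mod 17: now compute (13/17).
Reciprocity: 13 ≡ 1 and 17 ≡ 1 (mod 4), so (13/17) = +(17/13).
Reduce top mod 13: now compute (4/13).
Pull out 2^2: since 13 ≡ 5 (mod 8), (2/13) = -1, so (2/13)^2 = +1.
Reached (1/13) = 1. Collecting the sign flips along the way, the symbol is -1.

-1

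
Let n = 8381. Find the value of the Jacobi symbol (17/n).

Reciprocity: 17 ≡ 1 and 8381 ≡ 1 (mod 4), so (17/8381) = +(8381/17).
Reduce top mod 17: now compute (0/17).
Top reduces to 0: gcd > 1, so the symbol is 0.

0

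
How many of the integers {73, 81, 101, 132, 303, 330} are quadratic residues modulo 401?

3

(73/401) = +1 → QR.
(81/401) = +1 → QR.
(101/401) = -1 → non-residue.
(132/401) = -1 → non-residue.
(303/401) = +1 → QR.
(330/401) = -1 → non-residue.
Total quadratic residues among the 6: 3.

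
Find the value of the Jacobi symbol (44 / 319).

0

Pull out 2^2: since 319 ≡ 7 (mod 8), (2/319) = +1, so (2/319)^2 = +1.
Reciprocity: 11 ≡ 3 and 319 ≡ 3 (mod 4), so (11/319) = −(319/11).
Reduce top mod 11: now compute (0/11).
Top reduces to 0: gcd > 1, so the symbol is 0.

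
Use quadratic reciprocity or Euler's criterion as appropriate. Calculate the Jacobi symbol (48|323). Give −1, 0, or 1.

Pull out 2^4: since 323 ≡ 3 (mod 8), (2/323) = -1, so (2/323)^4 = +1.
Reciprocity: 3 ≡ 3 and 323 ≡ 3 (mod 4), so (3/323) = −(323/3).
Reduce top mod 3: now compute (2/3).
Pull out 2: since 3 ≡ 3 (mod 8), (2/3) = -1.
Reached (1/3) = 1. Collecting the sign flips along the way, the symbol is +1.

1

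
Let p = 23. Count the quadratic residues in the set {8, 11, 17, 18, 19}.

(8/23) = +1 → QR.
(11/23) = -1 → non-residue.
(17/23) = -1 → non-residue.
(18/23) = +1 → QR.
(19/23) = -1 → non-residue.
Total quadratic residues among the 5: 2.

2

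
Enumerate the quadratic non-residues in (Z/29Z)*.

Square k = 1,…,14 (k and 29−k give the same square):
1²=1, 2²=4, 3²=9, 4²=16, 5²=25, 6²≡7, 7²≡20, 8²≡6, 9²≡23, 10²≡13, 11²≡5, 12²≡28, 13²≡24, 14²≡22 (mod 29).
The residues are {1, 4, 5, 6, 7, 9, 13, 16, 20, 22, 23, 24, 25, 28}; the non-residues are the remaining 14 nonzero classes.

2 3 8 10 11 12 14 15 17 18 19 21 26 27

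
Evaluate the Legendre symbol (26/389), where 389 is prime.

Pull out 2: since 389 ≡ 5 (mod 8), (2/389) = -1.
Reciprocity: 13 ≡ 1 and 389 ≡ 1 (mod 4), so (13/389) = +(389/13).
Reduce top mod 13: now compute (12/13).
Pull out 2^2: since 13 ≡ 5 (mod 8), (2/13) = -1, so (2/13)^2 = +1.
Reciprocity: 3 ≡ 3 and 13 ≡ 1 (mod 4), so (3/13) = +(13/3).
Reduce top mod 3: now compute (1/3).
Reached (1/3) = 1. Collecting the sign flips along the way, the symbol is -1.

-1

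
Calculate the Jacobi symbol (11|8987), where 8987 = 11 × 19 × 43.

0

Reciprocity: 11 ≡ 3 and 8987 ≡ 3 (mod 4), so (11/8987) = −(8987/11).
Reduce top mod 11: now compute (0/11).
Top reduces to 0: gcd > 1, so the symbol is 0.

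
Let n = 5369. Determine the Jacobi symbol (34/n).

-1

Pull out 2: since 5369 ≡ 1 (mod 8), (2/5369) = +1.
Reciprocity: 17 ≡ 1 and 5369 ≡ 1 (mod 4), so (17/5369) = +(5369/17).
Reduce top mod 17: now compute (14/17).
Pull out 2: since 17 ≡ 1 (mod 8), (2/17) = +1.
Reciprocity: 7 ≡ 3 and 17 ≡ 1 (mod 4), so (7/17) = +(17/7).
Reduce top mod 7: now compute (3/7).
Reciprocity: 3 ≡ 3 and 7 ≡ 3 (mod 4), so (3/7) = −(7/3).
Reduce top mod 3: now compute (1/3).
Reached (1/3) = 1. Collecting the sign flips along the way, the symbol is -1.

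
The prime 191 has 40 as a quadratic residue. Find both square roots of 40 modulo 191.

Since 191 ≡ 3 (mod 4), a square root of 40 is 40^((191+1)/4) = 40^48 mod 191.
Repeated squaring: 40^2≡72, 40^4≡27, 40^8≡156, 40^16≡79, 40^32≡129 (mod 191).
40^48 = 40^(32+16) ≡ 68 (mod 191).
Check: 68² = 4624 ≡ 40 (mod 191). The two roots are 68 and 123.

68, 123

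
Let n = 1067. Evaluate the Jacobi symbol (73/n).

-1

Reciprocity: 73 ≡ 1 and 1067 ≡ 3 (mod 4), so (73/1067) = +(1067/73).
Reduce top mod 73: now compute (45/73).
Reciprocity: 45 ≡ 1 and 73 ≡ 1 (mod 4), so (45/73) = +(73/45).
Reduce top mod 45: now compute (28/45).
Pull out 2^2: since 45 ≡ 5 (mod 8), (2/45) = -1, so (2/45)^2 = +1.
Reciprocity: 7 ≡ 3 and 45 ≡ 1 (mod 4), so (7/45) = +(45/7).
Reduce top mod 7: now compute (3/7).
Reciprocity: 3 ≡ 3 and 7 ≡ 3 (mod 4), so (3/7) = −(7/3).
Reduce top mod 3: now compute (1/3).
Reached (1/3) = 1. Collecting the sign flips along the way, the symbol is -1.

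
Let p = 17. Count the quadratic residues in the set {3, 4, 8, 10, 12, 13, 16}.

(3/17) = -1 → non-residue.
(4/17) = +1 → QR.
(8/17) = +1 → QR.
(10/17) = -1 → non-residue.
(12/17) = -1 → non-residue.
(13/17) = +1 → QR.
(16/17) = +1 → QR.
Total quadratic residues among the 7: 4.

4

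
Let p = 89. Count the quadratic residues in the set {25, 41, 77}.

1

(25/89) = +1 → QR.
(41/89) = -1 → non-residue.
(77/89) = -1 → non-residue.
Total quadratic residues among the 3: 1.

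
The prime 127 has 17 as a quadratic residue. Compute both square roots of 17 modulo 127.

12, 115

Since 127 ≡ 3 (mod 4), a square root of 17 is 17^((127+1)/4) = 17^32 mod 127.
Repeated squaring: 17^2≡35, 17^4≡82, 17^8≡120, 17^16≡49, 17^32≡115 (mod 127).
17^32 = 17^(32) ≡ 115 (mod 127).
Check: 115² = 13225 ≡ 17 (mod 127). The two roots are 12 and 115.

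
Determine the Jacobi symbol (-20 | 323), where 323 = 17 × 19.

1

First reduce: -20 ≡ 303 (mod 323).
Reciprocity: 303 ≡ 3 and 323 ≡ 3 (mod 4), so (303/323) = −(323/303).
Reduce top mod 303: now compute (20/303).
Pull out 2^2: since 303 ≡ 7 (mod 8), (2/303) = +1, so (2/303)^2 = +1.
Reciprocity: 5 ≡ 1 and 303 ≡ 3 (mod 4), so (5/303) = +(303/5).
Reduce top mod 5: now compute (3/5).
Reciprocity: 3 ≡ 3 and 5 ≡ 1 (mod 4), so (3/5) = +(5/3).
Reduce top mod 3: now compute (2/3).
Pull out 2: since 3 ≡ 3 (mod 8), (2/3) = -1.
Reached (1/3) = 1. Collecting the sign flips along the way, the symbol is +1.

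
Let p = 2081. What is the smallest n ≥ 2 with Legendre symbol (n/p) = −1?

(2/2081) = +1, so 2 is a residue.
(3/2081) = −1, so 3 is the smallest positive non-residue mod 2081.

3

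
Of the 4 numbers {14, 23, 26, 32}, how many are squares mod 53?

0

(14/53) = -1 → non-residue.
(23/53) = -1 → non-residue.
(26/53) = -1 → non-residue.
(32/53) = -1 → non-residue.
Total quadratic residues among the 4: 0.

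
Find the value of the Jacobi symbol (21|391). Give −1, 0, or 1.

-1

Reciprocity: 21 ≡ 1 and 391 ≡ 3 (mod 4), so (21/391) = +(391/21).
Reduce top mod 21: now compute (13/21).
Reciprocity: 13 ≡ 1 and 21 ≡ 1 (mod 4), so (13/21) = +(21/13).
Reduce top mod 13: now compute (8/13).
Pull out 2^3: since 13 ≡ 5 (mod 8), (2/13) = -1, so (2/13)^3 = -1.
Reached (1/13) = 1. Collecting the sign flips along the way, the symbol is -1.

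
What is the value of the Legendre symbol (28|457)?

1

Pull out 2^2: since 457 ≡ 1 (mod 8), (2/457) = +1, so (2/457)^2 = +1.
Reciprocity: 7 ≡ 3 and 457 ≡ 1 (mod 4), so (7/457) = +(457/7).
Reduce top mod 7: now compute (2/7).
Pull out 2: since 7 ≡ 7 (mod 8), (2/7) = +1.
Reached (1/7) = 1. Collecting the sign flips along the way, the symbol is +1.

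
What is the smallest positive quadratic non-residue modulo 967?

(2/967) = +1, so 2 is a residue.
(3/967) = −1, so 3 is the smallest positive non-residue mod 967.

3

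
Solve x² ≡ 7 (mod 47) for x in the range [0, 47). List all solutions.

17, 30

Since 47 ≡ 3 (mod 4), a square root of 7 is 7^((47+1)/4) = 7^12 mod 47.
Repeated squaring: 7^2≡2, 7^4≡4, 7^8≡16 (mod 47).
7^12 = 7^(8+4) ≡ 17 (mod 47).
Check: 17² = 289 ≡ 7 (mod 47). The two roots are 17 and 30.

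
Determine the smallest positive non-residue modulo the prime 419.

(2/419) = −1, so 2 is the smallest positive non-residue mod 419.

2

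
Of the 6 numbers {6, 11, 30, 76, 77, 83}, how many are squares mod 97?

(6/97) = +1 → QR.
(11/97) = +1 → QR.
(30/97) = -1 → non-residue.
(76/97) = -1 → non-residue.
(77/97) = -1 → non-residue.
(83/97) = -1 → non-residue.
Total quadratic residues among the 6: 2.

2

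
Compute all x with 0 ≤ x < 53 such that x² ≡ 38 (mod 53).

12, 41

53 ≡ 1 (mod 4), so we find a root by search.
Trying successive values, 12² = 144 ≡ 38 (mod 53). The other root is 53 − 12 = 41.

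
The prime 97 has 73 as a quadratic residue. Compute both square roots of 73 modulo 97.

97 ≡ 1 (mod 4), so we find a root by search.
Trying successive values, 48² = 2304 ≡ 73 (mod 97). The other root is 97 − 48 = 49.

48, 49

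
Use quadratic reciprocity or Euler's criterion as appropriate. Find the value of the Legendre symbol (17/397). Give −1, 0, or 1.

-1

Euler's criterion: (17/397) ≡ 17^198 (mod 397).
17^2 ≡ 289 (mod 397)
17^4 ≡ 151 (mod 397)
17^8 ≡ 172 (mod 397)
17^16 ≡ 206 (mod 397)
17^32 ≡ 354 (mod 397)
17^64 ≡ 261 (mod 397)
17^128 ≡ 234 (mod 397)
17^198 = 17^(128+64+4+2) ≡ 396 (mod 397).
Result is 396 ≡ −1, so (17/397) = −1.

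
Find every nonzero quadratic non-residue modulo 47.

Square k = 1,…,23 (k and 47−k give the same square):
1²=1, 2²=4, 3²=9, 4²=16, 5²=25, 6²=36, 7²≡2, 8²≡17, 9²≡34, 10²≡6, 11²≡27, 12²≡3, 13²≡28, 14²≡8, 15²≡37, 16²≡21, 17²≡7, 18²≡42, 19²≡32, 20²≡24, 21²≡18, 22²≡14, 23²≡12 (mod 47).
The residues are {1, 2, 3, 4, 6, 7, 8, 9, 12, 14, 16, 17, 18, 21, 24, 25, 27, 28, 32, 34, 36, 37, 42}; the non-residues are the remaining 23 nonzero classes.

5,10,11,13,15,19,20,22,23,26,29,30,31,33,35,38,39,40,41,43,44,45,46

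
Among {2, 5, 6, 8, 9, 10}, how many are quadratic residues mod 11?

2

(2/11) = -1 → non-residue.
(5/11) = +1 → QR.
(6/11) = -1 → non-residue.
(8/11) = -1 → non-residue.
(9/11) = +1 → QR.
(10/11) = -1 → non-residue.
Total quadratic residues among the 6: 2.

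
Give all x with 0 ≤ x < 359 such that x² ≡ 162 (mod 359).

Since 359 ≡ 3 (mod 4), a square root of 162 is 162^((359+1)/4) = 162^90 mod 359.
Repeated squaring: 162^2≡37, 162^4≡292, 162^8≡181, 162^16≡92, 162^32≡207, 162^64≡128 (mod 359).
162^90 = 162^(64+16+8+2) ≡ 188 (mod 359).
Check: 188² = 35344 ≡ 162 (mod 359). The two roots are 171 and 188.

171, 188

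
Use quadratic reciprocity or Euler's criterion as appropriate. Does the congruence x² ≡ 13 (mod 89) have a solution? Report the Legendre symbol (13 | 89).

-1

Euler's criterion: (13/89) ≡ 13^44 (mod 89).
13^2 ≡ 80 (mod 89)
13^4 ≡ 81 (mod 89)
13^8 ≡ 64 (mod 89)
13^16 ≡ 2 (mod 89)
13^32 ≡ 4 (mod 89)
13^44 = 13^(32+8+4) ≡ 88 (mod 89).
Result is 88 ≡ −1, so (13/89) = −1.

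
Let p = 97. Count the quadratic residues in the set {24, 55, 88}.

(24/97) = +1 → QR.
(55/97) = -1 → non-residue.
(88/97) = +1 → QR.
Total quadratic residues among the 3: 2.

2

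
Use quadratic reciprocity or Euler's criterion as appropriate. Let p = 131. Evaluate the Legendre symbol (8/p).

Pull out 2^3: since 131 ≡ 3 (mod 8), (2/131) = -1, so (2/131)^3 = -1.
Reached (1/131) = 1. Collecting the sign flips along the way, the symbol is -1.

-1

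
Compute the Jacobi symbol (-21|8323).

0

First reduce: -21 ≡ 8302 (mod 8323).
Pull out 2: since 8323 ≡ 3 (mod 8), (2/8323) = -1.
Reciprocity: 4151 ≡ 3 and 8323 ≡ 3 (mod 4), so (4151/8323) = −(8323/4151).
Reduce top mod 4151: now compute (21/4151).
Reciprocity: 21 ≡ 1 and 4151 ≡ 3 (mod 4), so (21/4151) = +(4151/21).
Reduce top mod 21: now compute (14/21).
Pull out 2: since 21 ≡ 5 (mod 8), (2/21) = -1.
Reciprocity: 7 ≡ 3 and 21 ≡ 1 (mod 4), so (7/21) = +(21/7).
Reduce top mod 7: now compute (0/7).
Top reduces to 0: gcd > 1, so the symbol is 0.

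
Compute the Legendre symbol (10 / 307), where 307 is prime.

Pull out 2: since 307 ≡ 3 (mod 8), (2/307) = -1.
Reciprocity: 5 ≡ 1 and 307 ≡ 3 (mod 4), so (5/307) = +(307/5).
Reduce top mod 5: now compute (2/5).
Pull out 2: since 5 ≡ 5 (mod 8), (2/5) = -1.
Reached (1/5) = 1. Collecting the sign flips along the way, the symbol is +1.

1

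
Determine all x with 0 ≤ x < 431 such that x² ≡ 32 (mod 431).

Since 431 ≡ 3 (mod 4), a square root of 32 is 32^((431+1)/4) = 32^108 mod 431.
Repeated squaring: 32^2≡162, 32^4≡384, 32^8≡54, 32^16≡330, 32^32≡288, 32^64≡192 (mod 431).
32^108 = 32^(64+32+8+4) ≡ 110 (mod 431).
Check: 110² = 12100 ≡ 32 (mod 431). The two roots are 110 and 321.

110, 321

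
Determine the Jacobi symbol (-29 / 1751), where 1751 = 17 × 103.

1

First reduce: -29 ≡ 1722 (mod 1751).
Pull out 2: since 1751 ≡ 7 (mod 8), (2/1751) = +1.
Reciprocity: 861 ≡ 1 and 1751 ≡ 3 (mod 4), so (861/1751) = +(1751/861).
Reduce top mod 861: now compute (29/861).
Reciprocity: 29 ≡ 1 and 861 ≡ 1 (mod 4), so (29/861) = +(861/29).
Reduce top mod 29: now compute (20/29).
Pull out 2^2: since 29 ≡ 5 (mod 8), (2/29) = -1, so (2/29)^2 = +1.
Reciprocity: 5 ≡ 1 and 29 ≡ 1 (mod 4), so (5/29) = +(29/5).
Reduce top mod 5: now compute (4/5).
Pull out 2^2: since 5 ≡ 5 (mod 8), (2/5) = -1, so (2/5)^2 = +1.
Reached (1/5) = 1. Collecting the sign flips along the way, the symbol is +1.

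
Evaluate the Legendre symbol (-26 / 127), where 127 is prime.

-1

First reduce: -26 ≡ 101 (mod 127).
Reciprocity: 101 ≡ 1 and 127 ≡ 3 (mod 4), so (101/127) = +(127/101).
Reduce top mod 101: now compute (26/101).
Pull out 2: since 101 ≡ 5 (mod 8), (2/101) = -1.
Reciprocity: 13 ≡ 1 and 101 ≡ 1 (mod 4), so (13/101) = +(101/13).
Reduce top mod 13: now compute (10/13).
Pull out 2: since 13 ≡ 5 (mod 8), (2/13) = -1.
Reciprocity: 5 ≡ 1 and 13 ≡ 1 (mod 4), so (5/13) = +(13/5).
Reduce top mod 5: now compute (3/5).
Reciprocity: 3 ≡ 3 and 5 ≡ 1 (mod 4), so (3/5) = +(5/3).
Reduce top mod 3: now compute (2/3).
Pull out 2: since 3 ≡ 3 (mod 8), (2/3) = -1.
Reached (1/3) = 1. Collecting the sign flips along the way, the symbol is -1.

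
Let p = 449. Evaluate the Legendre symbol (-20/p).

First reduce: -20 ≡ 429 (mod 449).
Reciprocity: 429 ≡ 1 and 449 ≡ 1 (mod 4), so (429/449) = +(449/429).
Reduce top mod 429: now compute (20/429).
Pull out 2^2: since 429 ≡ 5 (mod 8), (2/429) = -1, so (2/429)^2 = +1.
Reciprocity: 5 ≡ 1 and 429 ≡ 1 (mod 4), so (5/429) = +(429/5).
Reduce top mod 5: now compute (4/5).
Pull out 2^2: since 5 ≡ 5 (mod 8), (2/5) = -1, so (2/5)^2 = +1.
Reached (1/5) = 1. Collecting the sign flips along the way, the symbol is +1.

1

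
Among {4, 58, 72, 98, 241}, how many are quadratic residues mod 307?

(4/307) = +1 → QR.
(58/307) = +1 → QR.
(72/307) = -1 → non-residue.
(98/307) = -1 → non-residue.
(241/307) = -1 → non-residue.
Total quadratic residues among the 5: 2.

2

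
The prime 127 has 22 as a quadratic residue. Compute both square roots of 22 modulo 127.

28, 99

Since 127 ≡ 3 (mod 4), a square root of 22 is 22^((127+1)/4) = 22^32 mod 127.
Repeated squaring: 22^2≡103, 22^4≡68, 22^8≡52, 22^16≡37, 22^32≡99 (mod 127).
22^32 = 22^(32) ≡ 99 (mod 127).
Check: 99² = 9801 ≡ 22 (mod 127). The two roots are 28 and 99.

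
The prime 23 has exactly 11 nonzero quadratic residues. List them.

Square k = 1,…,11 (k and 23−k give the same square):
1²=1, 2²=4, 3²=9, 4²=16, 5²≡2, 6²≡13, 7²≡3, 8²≡18, 9²≡12, 10²≡8, 11²≡6 (mod 23).
So the quadratic residues mod 23 are {1, 2, 3, 4, 6, 8, 9, 12, 13, 16, 18}.

1, 2, 3, 4, 6, 8, 9, 12, 13, 16, 18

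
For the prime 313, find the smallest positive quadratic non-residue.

5

(2/313) = +1, so 2 is a residue.
(3/313) = +1, so 3 is a residue.
(4/313) = +1, so 4 is a residue.
(5/313) = −1, so 5 is the smallest positive non-residue mod 313.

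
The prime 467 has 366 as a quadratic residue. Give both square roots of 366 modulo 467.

154, 313

Since 467 ≡ 3 (mod 4), a square root of 366 is 366^((467+1)/4) = 366^117 mod 467.
Repeated squaring: 366^2≡394, 366^4≡192, 366^8≡438, 366^16≡374, 366^32≡243, 366^64≡207 (mod 467).
366^117 = 366^(64+32+16+4+1) ≡ 154 (mod 467).
Check: 154² = 23716 ≡ 366 (mod 467). The two roots are 154 and 313.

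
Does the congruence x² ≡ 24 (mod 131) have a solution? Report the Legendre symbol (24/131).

-1

Euler's criterion: (24/131) ≡ 24^65 (mod 131).
24^2 ≡ 52 (mod 131)
24^4 ≡ 84 (mod 131)
24^8 ≡ 113 (mod 131)
24^16 ≡ 62 (mod 131)
24^32 ≡ 45 (mod 131)
24^64 ≡ 60 (mod 131)
24^65 = 24^(64+1) ≡ 130 (mod 131).
Result is 130 ≡ −1, so (24/131) = −1.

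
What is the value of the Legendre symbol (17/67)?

1

Reciprocity: 17 ≡ 1 and 67 ≡ 3 (mod 4), so (17/67) = +(67/17).
Reduce top mod 17: now compute (16/17).
Pull out 2^4: since 17 ≡ 1 (mod 8), (2/17) = +1, so (2/17)^4 = +1.
Reached (1/17) = 1. Collecting the sign flips along the way, the symbol is +1.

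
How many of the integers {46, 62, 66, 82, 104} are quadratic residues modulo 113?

3

(46/113) = -1 → non-residue.
(62/113) = +1 → QR.
(66/113) = -1 → non-residue.
(82/113) = +1 → QR.
(104/113) = +1 → QR.
Total quadratic residues among the 5: 3.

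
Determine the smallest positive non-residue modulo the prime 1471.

3

(2/1471) = +1, so 2 is a residue.
(3/1471) = −1, so 3 is the smallest positive non-residue mod 1471.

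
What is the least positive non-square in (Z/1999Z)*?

(2/1999) = +1, so 2 is a residue.
(3/1999) = −1, so 3 is the smallest positive non-residue mod 1999.

3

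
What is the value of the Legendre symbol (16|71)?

Pull out 2^4: since 71 ≡ 7 (mod 8), (2/71) = +1, so (2/71)^4 = +1.
Reached (1/71) = 1. Collecting the sign flips along the way, the symbol is +1.

1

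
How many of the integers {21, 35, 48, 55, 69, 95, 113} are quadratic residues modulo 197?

1

(21/197) = -1 → non-residue.
(35/197) = -1 → non-residue.
(48/197) = -1 → non-residue.
(55/197) = +1 → QR.
(69/197) = -1 → non-residue.
(95/197) = -1 → non-residue.
(113/197) = -1 → non-residue.
Total quadratic residues among the 7: 1.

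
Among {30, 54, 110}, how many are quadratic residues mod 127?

(30/127) = +1 → QR.
(54/127) = -1 → non-residue.
(110/127) = -1 → non-residue.
Total quadratic residues among the 3: 1.

1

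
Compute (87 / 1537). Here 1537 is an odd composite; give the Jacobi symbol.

Reciprocity: 87 ≡ 3 and 1537 ≡ 1 (mod 4), so (87/1537) = +(1537/87).
Reduce top mod 87: now compute (58/87).
Pull out 2: since 87 ≡ 7 (mod 8), (2/87) = +1.
Reciprocity: 29 ≡ 1 and 87 ≡ 3 (mod 4), so (29/87) = +(87/29).
Reduce top mod 29: now compute (0/29).
Top reduces to 0: gcd > 1, so the symbol is 0.

0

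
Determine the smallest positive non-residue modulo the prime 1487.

5

(2/1487) = +1, so 2 is a residue.
(3/1487) = +1, so 3 is a residue.
(4/1487) = +1, so 4 is a residue.
(5/1487) = −1, so 5 is the smallest positive non-residue mod 1487.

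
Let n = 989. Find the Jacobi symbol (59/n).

Reciprocity: 59 ≡ 3 and 989 ≡ 1 (mod 4), so (59/989) = +(989/59).
Reduce top mod 59: now compute (45/59).
Reciprocity: 45 ≡ 1 and 59 ≡ 3 (mod 4), so (45/59) = +(59/45).
Reduce top mod 45: now compute (14/45).
Pull out 2: since 45 ≡ 5 (mod 8), (2/45) = -1.
Reciprocity: 7 ≡ 3 and 45 ≡ 1 (mod 4), so (7/45) = +(45/7).
Reduce top mod 7: now compute (3/7).
Reciprocity: 3 ≡ 3 and 7 ≡ 3 (mod 4), so (3/7) = −(7/3).
Reduce top mod 3: now compute (1/3).
Reached (1/3) = 1. Collecting the sign flips along the way, the symbol is +1.

1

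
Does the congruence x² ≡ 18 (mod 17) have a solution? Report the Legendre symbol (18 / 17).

1

Euler's criterion: (18/17) ≡ 1^8 (mod 17).
1^2 ≡ 1 (mod 17)
1^4 ≡ 1 (mod 17)
1^8 ≡ 1 (mod 17)
1^8 = 1^(8) ≡ 1 (mod 17).
Result is 1, so (18/17) = 1.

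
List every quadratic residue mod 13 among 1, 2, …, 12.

Square k = 1,…,6 (k and 13−k give the same square):
1²=1, 2²=4, 3²=9, 4²≡3, 5²≡12, 6²≡10 (mod 13).
So the quadratic residues mod 13 are {1, 3, 4, 9, 10, 12}.

1 3 4 9 10 12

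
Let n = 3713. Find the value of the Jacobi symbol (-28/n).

First reduce: -28 ≡ 3685 (mod 3713).
Reciprocity: 3685 ≡ 1 and 3713 ≡ 1 (mod 4), so (3685/3713) = +(3713/3685).
Reduce top mod 3685: now compute (28/3685).
Pull out 2^2: since 3685 ≡ 5 (mod 8), (2/3685) = -1, so (2/3685)^2 = +1.
Reciprocity: 7 ≡ 3 and 3685 ≡ 1 (mod 4), so (7/3685) = +(3685/7).
Reduce top mod 7: now compute (3/7).
Reciprocity: 3 ≡ 3 and 7 ≡ 3 (mod 4), so (3/7) = −(7/3).
Reduce top mod 3: now compute (1/3).
Reached (1/3) = 1. Collecting the sign flips along the way, the symbol is -1.

-1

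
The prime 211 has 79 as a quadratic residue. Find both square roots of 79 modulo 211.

76, 135

Since 211 ≡ 3 (mod 4), a square root of 79 is 79^((211+1)/4) = 79^53 mod 211.
Repeated squaring: 79^2≡122, 79^4≡114, 79^8≡125, 79^16≡11, 79^32≡121 (mod 211).
79^53 = 79^(32+16+4+1) ≡ 76 (mod 211).
Check: 76² = 5776 ≡ 79 (mod 211). The two roots are 76 and 135.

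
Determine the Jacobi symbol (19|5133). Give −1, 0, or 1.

-1

Reciprocity: 19 ≡ 3 and 5133 ≡ 1 (mod 4), so (19/5133) = +(5133/19).
Reduce top mod 19: now compute (3/19).
Reciprocity: 3 ≡ 3 and 19 ≡ 3 (mod 4), so (3/19) = −(19/3).
Reduce top mod 3: now compute (1/3).
Reached (1/3) = 1. Collecting the sign flips along the way, the symbol is -1.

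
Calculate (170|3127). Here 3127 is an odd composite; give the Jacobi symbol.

-1

Pull out 2: since 3127 ≡ 7 (mod 8), (2/3127) = +1.
Reciprocity: 85 ≡ 1 and 3127 ≡ 3 (mod 4), so (85/3127) = +(3127/85).
Reduce top mod 85: now compute (67/85).
Reciprocity: 67 ≡ 3 and 85 ≡ 1 (mod 4), so (67/85) = +(85/67).
Reduce top mod 67: now compute (18/67).
Pull out 2: since 67 ≡ 3 (mod 8), (2/67) = -1.
Reciprocity: 9 ≡ 1 and 67 ≡ 3 (mod 4), so (9/67) = +(67/9).
Reduce top mod 9: now compute (4/9).
Pull out 2^2: since 9 ≡ 1 (mod 8), (2/9) = +1, so (2/9)^2 = +1.
Reached (1/9) = 1. Collecting the sign flips along the way, the symbol is -1.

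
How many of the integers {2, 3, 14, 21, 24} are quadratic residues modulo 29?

1

(2/29) = -1 → non-residue.
(3/29) = -1 → non-residue.
(14/29) = -1 → non-residue.
(21/29) = -1 → non-residue.
(24/29) = +1 → QR.
Total quadratic residues among the 5: 1.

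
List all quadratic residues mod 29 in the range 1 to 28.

Square k = 1,…,14 (k and 29−k give the same square):
1²=1, 2²=4, 3²=9, 4²=16, 5²=25, 6²≡7, 7²≡20, 8²≡6, 9²≡23, 10²≡13, 11²≡5, 12²≡28, 13²≡24, 14²≡22 (mod 29).
So the quadratic residues mod 29 are {1, 4, 5, 6, 7, 9, 13, 16, 20, 22, 23, 24, 25, 28}.

1,4,5,6,7,9,13,16,20,22,23,24,25,28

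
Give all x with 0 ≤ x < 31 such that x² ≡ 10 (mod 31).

Since 31 ≡ 3 (mod 4), a square root of 10 is 10^((31+1)/4) = 10^8 mod 31.
Repeated squaring: 10^2≡7, 10^4≡18, 10^8≡14 (mod 31).
10^8 = 10^(8) ≡ 14 (mod 31).
Check: 14² = 196 ≡ 10 (mod 31). The two roots are 14 and 17.

14, 17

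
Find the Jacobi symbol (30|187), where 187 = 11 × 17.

Pull out 2: since 187 ≡ 3 (mod 8), (2/187) = -1.
Reciprocity: 15 ≡ 3 and 187 ≡ 3 (mod 4), so (15/187) = −(187/15).
Reduce top mod 15: now compute (7/15).
Reciprocity: 7 ≡ 3 and 15 ≡ 3 (mod 4), so (7/15) = −(15/7).
Reduce top mod 7: now compute (1/7).
Reached (1/7) = 1. Collecting the sign flips along the way, the symbol is -1.

-1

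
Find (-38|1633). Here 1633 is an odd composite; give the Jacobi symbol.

First reduce: -38 ≡ 1595 (mod 1633).
Reciprocity: 1595 ≡ 3 and 1633 ≡ 1 (mod 4), so (1595/1633) = +(1633/1595).
Reduce top mod 1595: now compute (38/1595).
Pull out 2: since 1595 ≡ 3 (mod 8), (2/1595) = -1.
Reciprocity: 19 ≡ 3 and 1595 ≡ 3 (mod 4), so (19/1595) = −(1595/19).
Reduce top mod 19: now compute (18/19).
Pull out 2: since 19 ≡ 3 (mod 8), (2/19) = -1.
Reciprocity: 9 ≡ 1 and 19 ≡ 3 (mod 4), so (9/19) = +(19/9).
Reduce top mod 9: now compute (1/9).
Reached (1/9) = 1. Collecting the sign flips along the way, the symbol is -1.

-1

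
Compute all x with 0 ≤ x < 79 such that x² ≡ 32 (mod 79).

Since 79 ≡ 3 (mod 4), a square root of 32 is 32^((79+1)/4) = 32^20 mod 79.
Repeated squaring: 32^2≡76, 32^4≡9, 32^8≡2, 32^16≡4 (mod 79).
32^20 = 32^(16+4) ≡ 36 (mod 79).
Check: 36² = 1296 ≡ 32 (mod 79). The two roots are 36 and 43.

36, 43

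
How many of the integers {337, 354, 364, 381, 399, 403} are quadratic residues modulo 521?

1

(337/521) = -1 → non-residue.
(354/521) = -1 → non-residue.
(364/521) = -1 → non-residue.
(381/521) = -1 → non-residue.
(399/521) = -1 → non-residue.
(403/521) = +1 → QR.
Total quadratic residues among the 6: 1.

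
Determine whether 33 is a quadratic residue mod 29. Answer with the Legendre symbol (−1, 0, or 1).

Euler's criterion: (33/29) ≡ 4^14 (mod 29).
4^2 ≡ 16 (mod 29)
4^4 ≡ 24 (mod 29)
4^8 ≡ 25 (mod 29)
4^14 = 4^(8+4+2) ≡ 1 (mod 29).
Result is 1, so (33/29) = 1.

1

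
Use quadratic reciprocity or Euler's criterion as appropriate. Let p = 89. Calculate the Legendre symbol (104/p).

-1

First reduce: 104 ≡ 15 (mod 89).
Reciprocity: 15 ≡ 3 and 89 ≡ 1 (mod 4), so (15/89) = +(89/15).
Reduce top mod 15: now compute (14/15).
Pull out 2: since 15 ≡ 7 (mod 8), (2/15) = +1.
Reciprocity: 7 ≡ 3 and 15 ≡ 3 (mod 4), so (7/15) = −(15/7).
Reduce top mod 7: now compute (1/7).
Reached (1/7) = 1. Collecting the sign flips along the way, the symbol is -1.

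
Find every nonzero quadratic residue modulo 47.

Square k = 1,…,23 (k and 47−k give the same square):
1²=1, 2²=4, 3²=9, 4²=16, 5²=25, 6²=36, 7²≡2, 8²≡17, 9²≡34, 10²≡6, 11²≡27, 12²≡3, 13²≡28, 14²≡8, 15²≡37, 16²≡21, 17²≡7, 18²≡42, 19²≡32, 20²≡24, 21²≡18, 22²≡14, 23²≡12 (mod 47).
So the quadratic residues mod 47 are {1, 2, 3, 4, 6, 7, 8, 9, 12, 14, 16, 17, 18, 21, 24, 25, 27, 28, 32, 34, 36, 37, 42}.

1,2,3,4,6,7,8,9,12,14,16,17,18,21,24,25,27,28,32,34,36,37,42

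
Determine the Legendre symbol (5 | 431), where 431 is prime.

Reciprocity: 5 ≡ 1 and 431 ≡ 3 (mod 4), so (5/431) = +(431/5).
Reduce top mod 5: now compute (1/5).
Reached (1/5) = 1. Collecting the sign flips along the way, the symbol is +1.

1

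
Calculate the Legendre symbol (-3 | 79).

1

Euler's criterion: (-3/79) ≡ 76^39 (mod 79).
76^2 ≡ 9 (mod 79)
76^4 ≡ 2 (mod 79)
76^8 ≡ 4 (mod 79)
76^16 ≡ 16 (mod 79)
76^32 ≡ 19 (mod 79)
76^39 = 76^(32+4+2+1) ≡ 1 (mod 79).
Result is 1, so (-3/79) = 1.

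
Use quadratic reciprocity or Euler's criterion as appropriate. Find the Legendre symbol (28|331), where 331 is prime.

Euler's criterion: (28/331) ≡ 28^165 (mod 331).
28^2 ≡ 122 (mod 331)
28^4 ≡ 320 (mod 331)
28^8 ≡ 121 (mod 331)
28^16 ≡ 77 (mod 331)
28^32 ≡ 302 (mod 331)
28^64 ≡ 179 (mod 331)
28^128 ≡ 265 (mod 331)
28^165 = 28^(128+32+4+1) ≡ 330 (mod 331).
Result is 330 ≡ −1, so (28/331) = −1.

-1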